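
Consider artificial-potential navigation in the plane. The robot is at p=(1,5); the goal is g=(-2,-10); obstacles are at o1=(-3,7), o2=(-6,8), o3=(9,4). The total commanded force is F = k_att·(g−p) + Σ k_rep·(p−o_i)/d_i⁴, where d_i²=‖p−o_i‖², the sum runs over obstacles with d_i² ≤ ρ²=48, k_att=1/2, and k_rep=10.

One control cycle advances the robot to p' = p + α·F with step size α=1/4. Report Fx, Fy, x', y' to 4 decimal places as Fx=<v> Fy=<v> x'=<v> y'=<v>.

F_att = 1/2·(g−p) = 1/2·(-3,-15) = (-1.5000,-7.5000)
o1: d²=20 ≤ ρ²=48; F_rep = 10·(4,-2)/20² = (0.1000,-0.0500)
o2: d²=58 > ρ²=48 → inactive
o3: d²=65 > ρ²=48 → inactive
F = F_att + ΣF_rep = (-1.4000,-7.5500)
p' = p + 1/4·F = (0.6500,3.1125)

Fx=-1.4000 Fy=-7.5500 x'=0.6500 y'=3.1125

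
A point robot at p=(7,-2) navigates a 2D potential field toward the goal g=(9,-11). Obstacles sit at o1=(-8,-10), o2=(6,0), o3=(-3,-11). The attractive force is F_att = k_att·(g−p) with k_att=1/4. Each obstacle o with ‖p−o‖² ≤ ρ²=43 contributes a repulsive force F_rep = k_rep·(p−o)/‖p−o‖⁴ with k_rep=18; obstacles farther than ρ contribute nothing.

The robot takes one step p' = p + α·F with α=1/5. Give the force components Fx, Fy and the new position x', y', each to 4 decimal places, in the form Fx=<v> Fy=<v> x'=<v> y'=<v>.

F_att = 1/4·(g−p) = 1/4·(2,-9) = (0.5000,-2.2500)
o1: d²=289 > ρ²=43 → inactive
o2: d²=5 ≤ ρ²=43; F_rep = 18·(1,-2)/5² = (0.7200,-1.4400)
o3: d²=181 > ρ²=43 → inactive
F = F_att + ΣF_rep = (1.2200,-3.6900)
p' = p + 1/5·F = (7.2440,-2.7380)

Fx=1.2200 Fy=-3.6900 x'=7.2440 y'=-2.7380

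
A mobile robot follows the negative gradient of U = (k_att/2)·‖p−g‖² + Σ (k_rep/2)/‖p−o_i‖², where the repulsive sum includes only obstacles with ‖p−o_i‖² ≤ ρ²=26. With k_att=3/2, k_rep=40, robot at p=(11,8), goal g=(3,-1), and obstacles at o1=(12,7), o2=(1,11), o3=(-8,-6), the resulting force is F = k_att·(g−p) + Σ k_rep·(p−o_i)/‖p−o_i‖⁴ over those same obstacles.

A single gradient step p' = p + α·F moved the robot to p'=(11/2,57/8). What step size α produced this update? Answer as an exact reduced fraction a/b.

F_att = 3/2·(g−p) = 3/2·(-8,-9) = (-12.0000,-13.5000)
o1: d²=2 ≤ ρ²=26; F_rep = 40·(-1,1)/2² = (-10.0000,10.0000)
o2: d²=109 > ρ²=26 → inactive
o3: d²=557 > ρ²=26 → inactive
F = F_att + ΣF_rep = (-22.0000,-3.5000)
Δp = p'−p = (-5.5000,-0.8750); α = Δx/Fx = (-11/2) / (-22) = 1/4
check: Δy/Fy = (-7/8) / (-7/2) = 1/4 ✓

α = 1/4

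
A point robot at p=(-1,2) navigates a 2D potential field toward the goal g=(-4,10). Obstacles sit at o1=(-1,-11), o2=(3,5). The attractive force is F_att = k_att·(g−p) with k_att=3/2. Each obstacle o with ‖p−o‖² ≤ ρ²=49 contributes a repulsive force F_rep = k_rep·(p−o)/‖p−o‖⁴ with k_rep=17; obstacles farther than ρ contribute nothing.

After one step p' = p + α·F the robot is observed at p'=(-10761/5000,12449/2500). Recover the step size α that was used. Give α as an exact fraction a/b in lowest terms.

F_att = 3/2·(g−p) = 3/2·(-3,8) = (-4.5000,12.0000)
o1: d²=169 > ρ²=49 → inactive
o2: d²=25 ≤ ρ²=49; F_rep = 17·(-4,-3)/25² = (-0.1088,-0.0816)
F = F_att + ΣF_rep = (-4.6088,11.9184)
Δp = p'−p = (-1.1522,2.9796); α = Δx/Fx = (-5761/5000) / (-5761/1250) = 1/4
check: Δy/Fy = (7449/2500) / (7449/625) = 1/4 ✓

α = 1/4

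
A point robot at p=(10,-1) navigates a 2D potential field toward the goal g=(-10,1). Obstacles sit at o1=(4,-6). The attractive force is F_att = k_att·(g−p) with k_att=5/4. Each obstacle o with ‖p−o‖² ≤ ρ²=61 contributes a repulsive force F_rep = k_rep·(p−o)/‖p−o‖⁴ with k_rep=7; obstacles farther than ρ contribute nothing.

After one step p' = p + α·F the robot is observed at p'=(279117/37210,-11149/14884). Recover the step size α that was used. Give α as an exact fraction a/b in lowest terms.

α = 1/10

F_att = 5/4·(g−p) = 5/4·(-20,2) = (-25.0000,2.5000)
o1: d²=61 ≤ ρ²=61; F_rep = 7·(6,5)/61² = (0.0113,0.0094)
F = F_att + ΣF_rep = (-24.9887,2.5094)
Δp = p'−p = (-2.4989,0.2509); α = Δx/Fx = (-92983/37210) / (-92983/3721) = 1/10
check: Δy/Fy = (3735/14884) / (18675/7442) = 1/10 ✓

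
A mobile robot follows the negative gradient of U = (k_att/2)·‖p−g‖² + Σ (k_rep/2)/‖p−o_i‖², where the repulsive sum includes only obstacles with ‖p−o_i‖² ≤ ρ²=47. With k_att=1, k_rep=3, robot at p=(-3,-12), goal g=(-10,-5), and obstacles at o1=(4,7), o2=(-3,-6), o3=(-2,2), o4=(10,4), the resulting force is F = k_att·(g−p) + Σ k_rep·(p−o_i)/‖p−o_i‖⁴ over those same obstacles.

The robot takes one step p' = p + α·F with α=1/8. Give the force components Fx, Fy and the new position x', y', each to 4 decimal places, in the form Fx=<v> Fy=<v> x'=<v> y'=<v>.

Fx=-7.0000 Fy=6.9861 x'=-3.8750 y'=-11.1267

F_att = 1·(g−p) = 1·(-7,7) = (-7.0000,7.0000)
o1: d²=410 > ρ²=47 → inactive
o2: d²=36 ≤ ρ²=47; F_rep = 3·(0,-6)/36² = (0.0000,-0.0139)
o3: d²=197 > ρ²=47 → inactive
o4: d²=425 > ρ²=47 → inactive
F = F_att + ΣF_rep = (-7.0000,6.9861)
p' = p + 1/8·F = (-3.8750,-11.1267)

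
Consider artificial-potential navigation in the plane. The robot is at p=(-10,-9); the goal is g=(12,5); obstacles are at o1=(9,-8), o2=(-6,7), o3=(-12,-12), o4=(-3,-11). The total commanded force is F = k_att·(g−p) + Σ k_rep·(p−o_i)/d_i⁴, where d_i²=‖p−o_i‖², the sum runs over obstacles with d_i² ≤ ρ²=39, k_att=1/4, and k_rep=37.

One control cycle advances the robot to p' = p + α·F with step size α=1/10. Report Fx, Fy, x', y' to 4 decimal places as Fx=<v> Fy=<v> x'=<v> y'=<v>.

Fx=5.9379 Fy=4.1568 x'=-9.4062 y'=-8.5843

F_att = 1/4·(g−p) = 1/4·(22,14) = (5.5000,3.5000)
o1: d²=362 > ρ²=39 → inactive
o2: d²=272 > ρ²=39 → inactive
o3: d²=13 ≤ ρ²=39; F_rep = 37·(2,3)/13² = (0.4379,0.6568)
o4: d²=53 > ρ²=39 → inactive
F = F_att + ΣF_rep = (5.9379,4.1568)
p' = p + 1/10·F = (-9.4062,-8.5843)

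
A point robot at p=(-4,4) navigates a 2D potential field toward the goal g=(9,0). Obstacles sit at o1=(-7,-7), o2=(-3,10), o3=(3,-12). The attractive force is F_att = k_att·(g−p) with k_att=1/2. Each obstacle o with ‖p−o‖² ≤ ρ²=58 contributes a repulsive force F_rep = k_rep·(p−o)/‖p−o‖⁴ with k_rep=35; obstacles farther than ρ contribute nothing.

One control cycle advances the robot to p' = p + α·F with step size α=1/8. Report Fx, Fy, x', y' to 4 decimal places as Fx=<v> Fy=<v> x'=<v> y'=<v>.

F_att = 1/2·(g−p) = 1/2·(13,-4) = (6.5000,-2.0000)
o1: d²=130 > ρ²=58 → inactive
o2: d²=37 ≤ ρ²=58; F_rep = 35·(-1,-6)/37² = (-0.0256,-0.1534)
o3: d²=305 > ρ²=58 → inactive
F = F_att + ΣF_rep = (6.4744,-2.1534)
p' = p + 1/8·F = (-3.1907,3.7308)

Fx=6.4744 Fy=-2.1534 x'=-3.1907 y'=3.7308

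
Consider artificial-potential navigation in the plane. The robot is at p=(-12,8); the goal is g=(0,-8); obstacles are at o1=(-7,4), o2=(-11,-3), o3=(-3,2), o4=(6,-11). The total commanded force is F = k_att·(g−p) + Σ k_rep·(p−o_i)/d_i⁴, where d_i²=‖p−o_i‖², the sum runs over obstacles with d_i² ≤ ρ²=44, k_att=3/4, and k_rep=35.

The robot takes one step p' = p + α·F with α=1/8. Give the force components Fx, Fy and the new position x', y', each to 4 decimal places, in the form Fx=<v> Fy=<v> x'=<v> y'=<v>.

Fx=8.8959 Fy=-11.9167 x'=-10.8880 y'=6.5104

F_att = 3/4·(g−p) = 3/4·(12,-16) = (9.0000,-12.0000)
o1: d²=41 ≤ ρ²=44; F_rep = 35·(-5,4)/41² = (-0.1041,0.0833)
o2: d²=122 > ρ²=44 → inactive
o3: d²=117 > ρ²=44 → inactive
o4: d²=685 > ρ²=44 → inactive
F = F_att + ΣF_rep = (8.8959,-11.9167)
p' = p + 1/8·F = (-10.8880,6.5104)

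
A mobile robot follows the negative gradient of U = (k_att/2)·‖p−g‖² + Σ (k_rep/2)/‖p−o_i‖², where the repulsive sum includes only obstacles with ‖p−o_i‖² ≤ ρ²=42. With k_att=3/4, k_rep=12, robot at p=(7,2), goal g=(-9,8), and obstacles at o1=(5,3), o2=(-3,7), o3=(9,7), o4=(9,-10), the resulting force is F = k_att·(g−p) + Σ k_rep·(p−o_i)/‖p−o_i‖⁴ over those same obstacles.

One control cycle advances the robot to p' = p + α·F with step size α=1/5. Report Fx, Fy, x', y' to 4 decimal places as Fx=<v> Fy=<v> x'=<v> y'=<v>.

Fx=-11.0685 Fy=3.9487 x'=4.7863 y'=2.7897

F_att = 3/4·(g−p) = 3/4·(-16,6) = (-12.0000,4.5000)
o1: d²=5 ≤ ρ²=42; F_rep = 12·(2,-1)/5² = (0.9600,-0.4800)
o2: d²=125 > ρ²=42 → inactive
o3: d²=29 ≤ ρ²=42; F_rep = 12·(-2,-5)/29² = (-0.0285,-0.0713)
o4: d²=148 > ρ²=42 → inactive
F = F_att + ΣF_rep = (-11.0685,3.9487)
p' = p + 1/5·F = (4.7863,2.7897)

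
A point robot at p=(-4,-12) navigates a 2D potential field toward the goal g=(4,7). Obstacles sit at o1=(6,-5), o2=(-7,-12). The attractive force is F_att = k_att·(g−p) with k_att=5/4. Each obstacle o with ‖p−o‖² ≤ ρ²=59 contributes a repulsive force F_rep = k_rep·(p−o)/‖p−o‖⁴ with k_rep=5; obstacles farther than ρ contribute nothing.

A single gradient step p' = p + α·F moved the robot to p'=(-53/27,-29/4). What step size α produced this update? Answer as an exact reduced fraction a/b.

F_att = 5/4·(g−p) = 5/4·(8,19) = (10.0000,23.7500)
o1: d²=149 > ρ²=59 → inactive
o2: d²=9 ≤ ρ²=59; F_rep = 5·(3,0)/9² = (0.1852,0.0000)
F = F_att + ΣF_rep = (10.1852,23.7500)
Δp = p'−p = (2.0370,4.7500); α = Δx/Fx = (55/27) / (275/27) = 1/5
check: Δy/Fy = (19/4) / (95/4) = 1/5 ✓

α = 1/5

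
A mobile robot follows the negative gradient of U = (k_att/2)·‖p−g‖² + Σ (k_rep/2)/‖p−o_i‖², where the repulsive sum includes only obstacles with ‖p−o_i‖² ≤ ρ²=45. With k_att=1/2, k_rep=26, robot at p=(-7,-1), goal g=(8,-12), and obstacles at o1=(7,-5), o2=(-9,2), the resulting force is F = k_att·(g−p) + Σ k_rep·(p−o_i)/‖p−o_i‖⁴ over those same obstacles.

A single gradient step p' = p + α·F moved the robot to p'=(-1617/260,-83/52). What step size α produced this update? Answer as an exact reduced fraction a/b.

F_att = 1/2·(g−p) = 1/2·(15,-11) = (7.5000,-5.5000)
o1: d²=212 > ρ²=45 → inactive
o2: d²=13 ≤ ρ²=45; F_rep = 26·(2,-3)/13² = (0.3077,-0.4615)
F = F_att + ΣF_rep = (7.8077,-5.9615)
Δp = p'−p = (0.7808,-0.5962); α = Δx/Fx = (203/260) / (203/26) = 1/10
check: Δy/Fy = (-31/52) / (-155/26) = 1/10 ✓

α = 1/10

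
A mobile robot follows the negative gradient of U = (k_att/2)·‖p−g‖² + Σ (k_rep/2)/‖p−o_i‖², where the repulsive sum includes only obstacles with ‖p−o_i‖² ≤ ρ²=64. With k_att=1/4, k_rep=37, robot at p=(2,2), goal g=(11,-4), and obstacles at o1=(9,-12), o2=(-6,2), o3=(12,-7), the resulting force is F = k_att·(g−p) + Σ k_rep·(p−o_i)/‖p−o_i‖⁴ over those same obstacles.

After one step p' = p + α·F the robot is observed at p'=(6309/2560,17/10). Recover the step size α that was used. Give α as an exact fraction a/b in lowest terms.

F_att = 1/4·(g−p) = 1/4·(9,-6) = (2.2500,-1.5000)
o1: d²=245 > ρ²=64 → inactive
o2: d²=64 ≤ ρ²=64; F_rep = 37·(8,0)/64² = (0.0723,0.0000)
o3: d²=181 > ρ²=64 → inactive
F = F_att + ΣF_rep = (2.3223,-1.5000)
Δp = p'−p = (0.4645,-0.3000); α = Δx/Fx = (1189/2560) / (1189/512) = 1/5
check: Δy/Fy = (-3/10) / (-3/2) = 1/5 ✓

α = 1/5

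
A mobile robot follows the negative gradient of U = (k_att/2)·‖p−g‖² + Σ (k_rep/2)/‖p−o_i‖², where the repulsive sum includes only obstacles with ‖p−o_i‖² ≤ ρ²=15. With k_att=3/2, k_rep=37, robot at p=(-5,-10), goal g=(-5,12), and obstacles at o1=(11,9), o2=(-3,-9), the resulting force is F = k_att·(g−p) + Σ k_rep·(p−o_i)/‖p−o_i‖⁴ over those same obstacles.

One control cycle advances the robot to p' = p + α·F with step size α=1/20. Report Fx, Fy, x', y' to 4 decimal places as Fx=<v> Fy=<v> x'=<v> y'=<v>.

F_att = 3/2·(g−p) = 3/2·(0,22) = (0.0000,33.0000)
o1: d²=617 > ρ²=15 → inactive
o2: d²=5 ≤ ρ²=15; F_rep = 37·(-2,-1)/5² = (-2.9600,-1.4800)
F = F_att + ΣF_rep = (-2.9600,31.5200)
p' = p + 1/20·F = (-5.1480,-8.4240)

Fx=-2.9600 Fy=31.5200 x'=-5.1480 y'=-8.4240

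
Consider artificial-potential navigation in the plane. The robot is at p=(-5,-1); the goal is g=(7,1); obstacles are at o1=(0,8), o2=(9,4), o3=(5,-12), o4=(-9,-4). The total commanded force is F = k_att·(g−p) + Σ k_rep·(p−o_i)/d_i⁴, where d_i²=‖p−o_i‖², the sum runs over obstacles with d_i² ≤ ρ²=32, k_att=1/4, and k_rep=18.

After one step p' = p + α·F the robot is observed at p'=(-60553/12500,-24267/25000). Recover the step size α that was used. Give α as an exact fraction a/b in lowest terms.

F_att = 1/4·(g−p) = 1/4·(12,2) = (3.0000,0.5000)
o1: d²=106 > ρ²=32 → inactive
o2: d²=221 > ρ²=32 → inactive
o3: d²=221 > ρ²=32 → inactive
o4: d²=25 ≤ ρ²=32; F_rep = 18·(4,3)/25² = (0.1152,0.0864)
F = F_att + ΣF_rep = (3.1152,0.5864)
Δp = p'−p = (0.1558,0.0293); α = Δx/Fx = (1947/12500) / (1947/625) = 1/20
check: Δy/Fy = (733/25000) / (733/1250) = 1/20 ✓

α = 1/20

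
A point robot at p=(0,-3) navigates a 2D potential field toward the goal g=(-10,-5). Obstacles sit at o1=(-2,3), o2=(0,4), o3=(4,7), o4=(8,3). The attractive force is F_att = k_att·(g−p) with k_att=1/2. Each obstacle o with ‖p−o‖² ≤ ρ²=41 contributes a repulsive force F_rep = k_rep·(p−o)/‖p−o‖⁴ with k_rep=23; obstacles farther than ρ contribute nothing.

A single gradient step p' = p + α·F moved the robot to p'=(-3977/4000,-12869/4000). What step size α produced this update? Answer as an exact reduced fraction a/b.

F_att = 1/2·(g−p) = 1/2·(-10,-2) = (-5.0000,-1.0000)
o1: d²=40 ≤ ρ²=41; F_rep = 23·(2,-6)/40² = (0.0288,-0.0862)
o2: d²=49 > ρ²=41 → inactive
o3: d²=116 > ρ²=41 → inactive
o4: d²=100 > ρ²=41 → inactive
F = F_att + ΣF_rep = (-4.9713,-1.0862)
Δp = p'−p = (-0.9942,-0.2172); α = Δx/Fx = (-3977/4000) / (-3977/800) = 1/5
check: Δy/Fy = (-869/4000) / (-869/800) = 1/5 ✓

α = 1/5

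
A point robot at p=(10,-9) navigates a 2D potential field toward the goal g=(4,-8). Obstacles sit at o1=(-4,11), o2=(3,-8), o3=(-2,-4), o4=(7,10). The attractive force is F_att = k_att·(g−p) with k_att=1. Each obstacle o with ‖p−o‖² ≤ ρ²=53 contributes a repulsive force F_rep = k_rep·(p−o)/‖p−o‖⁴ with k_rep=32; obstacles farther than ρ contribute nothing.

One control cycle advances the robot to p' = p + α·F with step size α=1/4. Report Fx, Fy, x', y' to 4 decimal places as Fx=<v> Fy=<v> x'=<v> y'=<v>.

Fx=-5.9104 Fy=0.9872 x'=8.5224 y'=-8.7532

F_att = 1·(g−p) = 1·(-6,1) = (-6.0000,1.0000)
o1: d²=596 > ρ²=53 → inactive
o2: d²=50 ≤ ρ²=53; F_rep = 32·(7,-1)/50² = (0.0896,-0.0128)
o3: d²=169 > ρ²=53 → inactive
o4: d²=370 > ρ²=53 → inactive
F = F_att + ΣF_rep = (-5.9104,0.9872)
p' = p + 1/4·F = (8.5224,-8.7532)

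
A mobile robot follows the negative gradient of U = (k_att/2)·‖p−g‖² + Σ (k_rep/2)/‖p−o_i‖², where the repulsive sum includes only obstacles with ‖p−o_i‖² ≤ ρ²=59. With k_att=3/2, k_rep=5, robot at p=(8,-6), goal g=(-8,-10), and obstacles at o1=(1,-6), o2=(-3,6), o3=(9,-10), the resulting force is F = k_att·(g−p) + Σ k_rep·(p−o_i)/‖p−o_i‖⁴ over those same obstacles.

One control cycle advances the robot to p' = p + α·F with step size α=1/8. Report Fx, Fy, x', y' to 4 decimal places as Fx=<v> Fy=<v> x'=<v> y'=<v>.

F_att = 3/2·(g−p) = 3/2·(-16,-4) = (-24.0000,-6.0000)
o1: d²=49 ≤ ρ²=59; F_rep = 5·(7,0)/49² = (0.0146,0.0000)
o2: d²=265 > ρ²=59 → inactive
o3: d²=17 ≤ ρ²=59; F_rep = 5·(-1,4)/17² = (-0.0173,0.0692)
F = F_att + ΣF_rep = (-24.0027,-5.9308)
p' = p + 1/8·F = (4.9997,-6.7413)

Fx=-24.0027 Fy=-5.9308 x'=4.9997 y'=-6.7413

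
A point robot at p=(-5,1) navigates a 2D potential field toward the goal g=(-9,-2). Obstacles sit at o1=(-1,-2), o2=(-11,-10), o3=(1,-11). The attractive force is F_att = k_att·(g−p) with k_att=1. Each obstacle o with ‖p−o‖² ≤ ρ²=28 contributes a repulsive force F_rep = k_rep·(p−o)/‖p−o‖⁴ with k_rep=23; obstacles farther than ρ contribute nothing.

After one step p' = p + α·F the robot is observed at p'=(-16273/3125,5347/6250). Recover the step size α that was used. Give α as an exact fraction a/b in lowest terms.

F_att = 1·(g−p) = 1·(-4,-3) = (-4.0000,-3.0000)
o1: d²=25 ≤ ρ²=28; F_rep = 23·(-4,3)/25² = (-0.1472,0.1104)
o2: d²=157 > ρ²=28 → inactive
o3: d²=180 > ρ²=28 → inactive
F = F_att + ΣF_rep = (-4.1472,-2.8896)
Δp = p'−p = (-0.2074,-0.1445); α = Δx/Fx = (-648/3125) / (-2592/625) = 1/20
check: Δy/Fy = (-903/6250) / (-1806/625) = 1/20 ✓

α = 1/20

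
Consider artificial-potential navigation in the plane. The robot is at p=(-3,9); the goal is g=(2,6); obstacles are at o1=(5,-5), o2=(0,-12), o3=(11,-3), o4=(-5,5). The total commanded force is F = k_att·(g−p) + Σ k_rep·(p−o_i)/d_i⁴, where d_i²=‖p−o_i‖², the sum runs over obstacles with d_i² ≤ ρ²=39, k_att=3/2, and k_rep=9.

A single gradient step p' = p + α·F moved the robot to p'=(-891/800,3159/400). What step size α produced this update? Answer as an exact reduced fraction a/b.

α = 1/4

F_att = 3/2·(g−p) = 3/2·(5,-3) = (7.5000,-4.5000)
o1: d²=260 > ρ²=39 → inactive
o2: d²=450 > ρ²=39 → inactive
o3: d²=340 > ρ²=39 → inactive
o4: d²=20 ≤ ρ²=39; F_rep = 9·(2,4)/20² = (0.0450,0.0900)
F = F_att + ΣF_rep = (7.5450,-4.4100)
Δp = p'−p = (1.8862,-1.1025); α = Δx/Fx = (1509/800) / (1509/200) = 1/4
check: Δy/Fy = (-441/400) / (-441/100) = 1/4 ✓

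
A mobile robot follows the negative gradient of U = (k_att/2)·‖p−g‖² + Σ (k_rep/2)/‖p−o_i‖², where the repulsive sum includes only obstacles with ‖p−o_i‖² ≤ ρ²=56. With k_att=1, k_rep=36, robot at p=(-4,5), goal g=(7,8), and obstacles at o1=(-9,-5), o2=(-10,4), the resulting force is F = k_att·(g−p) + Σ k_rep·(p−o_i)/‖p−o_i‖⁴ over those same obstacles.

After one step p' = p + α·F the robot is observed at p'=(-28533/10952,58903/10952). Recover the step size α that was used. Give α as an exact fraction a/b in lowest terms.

F_att = 1·(g−p) = 1·(11,3) = (11.0000,3.0000)
o1: d²=125 > ρ²=56 → inactive
o2: d²=37 ≤ ρ²=56; F_rep = 36·(6,1)/37² = (0.1578,0.0263)
F = F_att + ΣF_rep = (11.1578,3.0263)
Δp = p'−p = (1.3947,0.3783); α = Δx/Fx = (15275/10952) / (15275/1369) = 1/8
check: Δy/Fy = (4143/10952) / (4143/1369) = 1/8 ✓

α = 1/8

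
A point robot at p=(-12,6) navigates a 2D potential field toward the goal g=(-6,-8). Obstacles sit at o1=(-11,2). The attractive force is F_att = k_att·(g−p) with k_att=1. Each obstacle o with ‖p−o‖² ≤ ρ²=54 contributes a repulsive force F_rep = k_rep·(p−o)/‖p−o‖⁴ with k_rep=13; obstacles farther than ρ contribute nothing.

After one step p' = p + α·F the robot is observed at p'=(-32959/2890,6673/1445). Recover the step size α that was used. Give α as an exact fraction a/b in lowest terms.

F_att = 1·(g−p) = 1·(6,-14) = (6.0000,-14.0000)
o1: d²=17 ≤ ρ²=54; F_rep = 13·(-1,4)/17² = (-0.0450,0.1799)
F = F_att + ΣF_rep = (5.9550,-13.8201)
Δp = p'−p = (0.5955,-1.3820); α = Δx/Fx = (1721/2890) / (1721/289) = 1/10
check: Δy/Fy = (-1997/1445) / (-3994/289) = 1/10 ✓

α = 1/10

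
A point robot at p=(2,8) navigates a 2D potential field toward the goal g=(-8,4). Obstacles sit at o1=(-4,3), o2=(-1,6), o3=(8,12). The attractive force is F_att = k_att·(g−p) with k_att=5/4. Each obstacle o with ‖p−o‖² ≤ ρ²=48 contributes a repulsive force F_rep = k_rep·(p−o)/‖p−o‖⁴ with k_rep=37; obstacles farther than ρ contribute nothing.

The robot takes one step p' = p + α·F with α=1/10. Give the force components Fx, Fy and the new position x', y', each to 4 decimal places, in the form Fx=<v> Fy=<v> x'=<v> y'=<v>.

Fx=-11.8432 Fy=-4.5621 x'=0.8157 y'=7.5438

F_att = 5/4·(g−p) = 5/4·(-10,-4) = (-12.5000,-5.0000)
o1: d²=61 > ρ²=48 → inactive
o2: d²=13 ≤ ρ²=48; F_rep = 37·(3,2)/13² = (0.6568,0.4379)
o3: d²=52 > ρ²=48 → inactive
F = F_att + ΣF_rep = (-11.8432,-4.5621)
p' = p + 1/10·F = (0.8157,7.5438)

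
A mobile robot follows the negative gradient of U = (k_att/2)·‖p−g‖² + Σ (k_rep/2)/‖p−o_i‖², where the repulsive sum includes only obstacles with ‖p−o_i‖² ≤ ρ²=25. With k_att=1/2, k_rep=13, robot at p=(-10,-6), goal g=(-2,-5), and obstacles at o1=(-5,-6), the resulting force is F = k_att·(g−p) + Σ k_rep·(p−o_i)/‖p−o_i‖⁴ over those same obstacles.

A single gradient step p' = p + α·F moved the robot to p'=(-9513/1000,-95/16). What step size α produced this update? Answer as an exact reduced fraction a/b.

F_att = 1/2·(g−p) = 1/2·(8,1) = (4.0000,0.5000)
o1: d²=25 ≤ ρ²=25; F_rep = 13·(-5,0)/25² = (-0.1040,0.0000)
F = F_att + ΣF_rep = (3.8960,0.5000)
Δp = p'−p = (0.4870,0.0625); α = Δx/Fx = (487/1000) / (487/125) = 1/8
check: Δy/Fy = (1/16) / (1/2) = 1/8 ✓

α = 1/8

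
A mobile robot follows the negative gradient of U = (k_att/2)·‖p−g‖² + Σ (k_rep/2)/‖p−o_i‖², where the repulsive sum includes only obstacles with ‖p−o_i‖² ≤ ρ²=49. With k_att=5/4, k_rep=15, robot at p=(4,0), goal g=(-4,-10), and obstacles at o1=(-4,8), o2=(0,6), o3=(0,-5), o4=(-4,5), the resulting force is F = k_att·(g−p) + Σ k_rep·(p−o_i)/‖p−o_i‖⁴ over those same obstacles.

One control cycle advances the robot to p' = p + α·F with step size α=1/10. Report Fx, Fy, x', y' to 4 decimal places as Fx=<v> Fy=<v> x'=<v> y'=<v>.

F_att = 5/4·(g−p) = 5/4·(-8,-10) = (-10.0000,-12.5000)
o1: d²=128 > ρ²=49 → inactive
o2: d²=52 > ρ²=49 → inactive
o3: d²=41 ≤ ρ²=49; F_rep = 15·(4,5)/41² = (0.0357,0.0446)
o4: d²=89 > ρ²=49 → inactive
F = F_att + ΣF_rep = (-9.9643,-12.4554)
p' = p + 1/10·F = (3.0036,-1.2455)

Fx=-9.9643 Fy=-12.4554 x'=3.0036 y'=-1.2455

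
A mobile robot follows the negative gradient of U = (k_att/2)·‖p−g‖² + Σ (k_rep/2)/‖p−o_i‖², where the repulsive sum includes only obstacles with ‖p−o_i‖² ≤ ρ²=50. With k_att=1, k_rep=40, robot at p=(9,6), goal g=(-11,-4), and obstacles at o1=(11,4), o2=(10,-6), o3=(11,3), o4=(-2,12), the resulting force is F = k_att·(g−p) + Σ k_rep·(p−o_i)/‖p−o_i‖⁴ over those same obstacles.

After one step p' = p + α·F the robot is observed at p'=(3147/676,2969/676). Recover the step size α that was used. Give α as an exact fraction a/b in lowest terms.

α = 1/5

F_att = 1·(g−p) = 1·(-20,-10) = (-20.0000,-10.0000)
o1: d²=8 ≤ ρ²=50; F_rep = 40·(-2,2)/8² = (-1.2500,1.2500)
o2: d²=145 > ρ²=50 → inactive
o3: d²=13 ≤ ρ²=50; F_rep = 40·(-2,3)/13² = (-0.4734,0.7101)
o4: d²=157 > ρ²=50 → inactive
F = F_att + ΣF_rep = (-21.7234,-8.0399)
Δp = p'−p = (-4.3447,-1.6080); α = Δx/Fx = (-2937/676) / (-14685/676) = 1/5
check: Δy/Fy = (-1087/676) / (-5435/676) = 1/5 ✓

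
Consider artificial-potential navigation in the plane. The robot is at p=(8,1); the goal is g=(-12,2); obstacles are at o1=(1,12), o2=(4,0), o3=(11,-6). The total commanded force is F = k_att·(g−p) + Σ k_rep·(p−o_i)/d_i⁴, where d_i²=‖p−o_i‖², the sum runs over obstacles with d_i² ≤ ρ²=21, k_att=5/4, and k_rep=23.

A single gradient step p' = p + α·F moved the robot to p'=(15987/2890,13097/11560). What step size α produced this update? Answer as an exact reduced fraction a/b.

F_att = 5/4·(g−p) = 5/4·(-20,1) = (-25.0000,1.2500)
o1: d²=170 > ρ²=21 → inactive
o2: d²=17 ≤ ρ²=21; F_rep = 23·(4,1)/17² = (0.3183,0.0796)
o3: d²=58 > ρ²=21 → inactive
F = F_att + ΣF_rep = (-24.6817,1.3296)
Δp = p'−p = (-2.4682,0.1330); α = Δx/Fx = (-7133/2890) / (-7133/289) = 1/10
check: Δy/Fy = (1537/11560) / (1537/1156) = 1/10 ✓

α = 1/10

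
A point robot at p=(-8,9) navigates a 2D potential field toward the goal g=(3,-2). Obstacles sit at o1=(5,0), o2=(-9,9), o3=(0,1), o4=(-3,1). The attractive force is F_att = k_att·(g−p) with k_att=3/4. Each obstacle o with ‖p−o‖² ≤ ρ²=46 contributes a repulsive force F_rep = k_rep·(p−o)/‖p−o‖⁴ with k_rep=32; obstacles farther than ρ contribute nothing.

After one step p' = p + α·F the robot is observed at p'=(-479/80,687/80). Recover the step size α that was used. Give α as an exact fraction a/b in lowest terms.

F_att = 3/4·(g−p) = 3/4·(11,-11) = (8.2500,-8.2500)
o1: d²=250 > ρ²=46 → inactive
o2: d²=1 ≤ ρ²=46; F_rep = 32·(1,0)/1² = (32.0000,0.0000)
o3: d²=128 > ρ²=46 → inactive
o4: d²=89 > ρ²=46 → inactive
F = F_att + ΣF_rep = (40.2500,-8.2500)
Δp = p'−p = (2.0125,-0.4125); α = Δx/Fx = (161/80) / (161/4) = 1/20
check: Δy/Fy = (-33/80) / (-33/4) = 1/20 ✓

α = 1/20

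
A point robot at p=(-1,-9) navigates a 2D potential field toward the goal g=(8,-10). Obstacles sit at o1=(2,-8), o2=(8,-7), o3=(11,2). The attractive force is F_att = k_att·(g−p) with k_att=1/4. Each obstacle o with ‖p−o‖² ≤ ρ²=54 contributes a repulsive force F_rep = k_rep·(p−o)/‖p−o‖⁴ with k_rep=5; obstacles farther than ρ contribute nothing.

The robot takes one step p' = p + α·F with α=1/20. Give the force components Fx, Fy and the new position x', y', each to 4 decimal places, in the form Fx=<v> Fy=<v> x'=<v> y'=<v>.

Fx=2.1000 Fy=-0.3000 x'=-0.8950 y'=-9.0150

F_att = 1/4·(g−p) = 1/4·(9,-1) = (2.2500,-0.2500)
o1: d²=10 ≤ ρ²=54; F_rep = 5·(-3,-1)/10² = (-0.1500,-0.0500)
o2: d²=85 > ρ²=54 → inactive
o3: d²=265 > ρ²=54 → inactive
F = F_att + ΣF_rep = (2.1000,-0.3000)
p' = p + 1/20·F = (-0.8950,-9.0150)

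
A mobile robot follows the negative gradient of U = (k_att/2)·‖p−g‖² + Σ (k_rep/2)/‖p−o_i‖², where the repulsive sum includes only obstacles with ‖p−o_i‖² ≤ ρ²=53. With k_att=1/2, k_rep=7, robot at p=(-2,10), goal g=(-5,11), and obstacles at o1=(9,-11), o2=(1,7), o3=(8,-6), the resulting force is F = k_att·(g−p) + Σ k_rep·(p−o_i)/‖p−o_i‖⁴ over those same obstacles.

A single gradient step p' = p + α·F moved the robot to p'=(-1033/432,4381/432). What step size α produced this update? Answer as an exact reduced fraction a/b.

F_att = 1/2·(g−p) = 1/2·(-3,1) = (-1.5000,0.5000)
o1: d²=562 > ρ²=53 → inactive
o2: d²=18 ≤ ρ²=53; F_rep = 7·(-3,3)/18² = (-0.0648,0.0648)
o3: d²=356 > ρ²=53 → inactive
F = F_att + ΣF_rep = (-1.5648,0.5648)
Δp = p'−p = (-0.3912,0.1412); α = Δx/Fx = (-169/432) / (-169/108) = 1/4
check: Δy/Fy = (61/432) / (61/108) = 1/4 ✓

α = 1/4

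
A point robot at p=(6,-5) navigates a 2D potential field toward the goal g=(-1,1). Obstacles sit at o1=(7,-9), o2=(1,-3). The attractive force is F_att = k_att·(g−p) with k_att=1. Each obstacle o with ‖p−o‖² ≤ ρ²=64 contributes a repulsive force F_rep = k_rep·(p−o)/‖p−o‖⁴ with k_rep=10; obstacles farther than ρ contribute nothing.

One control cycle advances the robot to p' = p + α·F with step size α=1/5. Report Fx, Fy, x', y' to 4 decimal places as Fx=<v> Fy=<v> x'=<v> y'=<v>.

F_att = 1·(g−p) = 1·(-7,6) = (-7.0000,6.0000)
o1: d²=17 ≤ ρ²=64; F_rep = 10·(-1,4)/17² = (-0.0346,0.1384)
o2: d²=29 ≤ ρ²=64; F_rep = 10·(5,-2)/29² = (0.0595,-0.0238)
F = F_att + ΣF_rep = (-6.9751,6.1146)
p' = p + 1/5·F = (4.6050,-3.7771)

Fx=-6.9751 Fy=6.1146 x'=4.6050 y'=-3.7771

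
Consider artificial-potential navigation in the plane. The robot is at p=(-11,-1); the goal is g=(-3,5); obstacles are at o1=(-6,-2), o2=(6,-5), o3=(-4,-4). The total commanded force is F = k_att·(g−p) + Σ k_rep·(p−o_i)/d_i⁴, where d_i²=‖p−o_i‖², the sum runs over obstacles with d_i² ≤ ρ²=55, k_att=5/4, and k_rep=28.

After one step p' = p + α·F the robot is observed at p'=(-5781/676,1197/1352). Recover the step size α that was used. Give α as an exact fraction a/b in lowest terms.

α = 1/4

F_att = 5/4·(g−p) = 5/4·(8,6) = (10.0000,7.5000)
o1: d²=26 ≤ ρ²=55; F_rep = 28·(-5,1)/26² = (-0.2071,0.0414)
o2: d²=305 > ρ²=55 → inactive
o3: d²=58 > ρ²=55 → inactive
F = F_att + ΣF_rep = (9.7929,7.5414)
Δp = p'−p = (2.4482,1.8854); α = Δx/Fx = (1655/676) / (1655/169) = 1/4
check: Δy/Fy = (2549/1352) / (2549/338) = 1/4 ✓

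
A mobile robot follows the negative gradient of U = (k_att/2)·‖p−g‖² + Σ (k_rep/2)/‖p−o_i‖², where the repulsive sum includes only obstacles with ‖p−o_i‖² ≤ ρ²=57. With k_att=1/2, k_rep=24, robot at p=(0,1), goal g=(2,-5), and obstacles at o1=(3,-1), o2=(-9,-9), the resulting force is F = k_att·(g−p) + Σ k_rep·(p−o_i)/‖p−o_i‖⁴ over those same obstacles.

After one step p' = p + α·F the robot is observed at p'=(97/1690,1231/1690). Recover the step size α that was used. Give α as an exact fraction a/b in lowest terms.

α = 1/10

F_att = 1/2·(g−p) = 1/2·(2,-6) = (1.0000,-3.0000)
o1: d²=13 ≤ ρ²=57; F_rep = 24·(-3,2)/13² = (-0.4260,0.2840)
o2: d²=181 > ρ²=57 → inactive
F = F_att + ΣF_rep = (0.5740,-2.7160)
Δp = p'−p = (0.0574,-0.2716); α = Δx/Fx = (97/1690) / (97/169) = 1/10
check: Δy/Fy = (-459/1690) / (-459/169) = 1/10 ✓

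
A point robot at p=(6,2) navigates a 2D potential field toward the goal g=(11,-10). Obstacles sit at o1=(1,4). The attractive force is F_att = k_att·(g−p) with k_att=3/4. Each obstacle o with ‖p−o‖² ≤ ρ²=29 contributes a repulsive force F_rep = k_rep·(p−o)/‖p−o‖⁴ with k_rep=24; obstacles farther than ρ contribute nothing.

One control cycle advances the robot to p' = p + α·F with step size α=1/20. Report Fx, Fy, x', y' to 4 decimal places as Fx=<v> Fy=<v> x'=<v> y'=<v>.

F_att = 3/4·(g−p) = 3/4·(5,-12) = (3.7500,-9.0000)
o1: d²=29 ≤ ρ²=29; F_rep = 24·(5,-2)/29² = (0.1427,-0.0571)
F = F_att + ΣF_rep = (3.8927,-9.0571)
p' = p + 1/20·F = (6.1946,1.5471)

Fx=3.8927 Fy=-9.0571 x'=6.1946 y'=1.5471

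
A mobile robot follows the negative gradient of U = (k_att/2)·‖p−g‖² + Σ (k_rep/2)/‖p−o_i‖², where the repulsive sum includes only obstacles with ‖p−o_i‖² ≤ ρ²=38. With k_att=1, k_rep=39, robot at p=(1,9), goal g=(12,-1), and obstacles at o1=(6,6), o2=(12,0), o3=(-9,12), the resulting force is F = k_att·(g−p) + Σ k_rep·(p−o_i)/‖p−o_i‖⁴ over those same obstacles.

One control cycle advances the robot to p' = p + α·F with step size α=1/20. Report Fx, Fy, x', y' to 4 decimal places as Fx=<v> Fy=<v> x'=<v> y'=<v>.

F_att = 1·(g−p) = 1·(11,-10) = (11.0000,-10.0000)
o1: d²=34 ≤ ρ²=38; F_rep = 39·(-5,3)/34² = (-0.1687,0.1012)
o2: d²=202 > ρ²=38 → inactive
o3: d²=109 > ρ²=38 → inactive
F = F_att + ΣF_rep = (10.8313,-9.8988)
p' = p + 1/20·F = (1.5416,8.5051)

Fx=10.8313 Fy=-9.8988 x'=1.5416 y'=8.5051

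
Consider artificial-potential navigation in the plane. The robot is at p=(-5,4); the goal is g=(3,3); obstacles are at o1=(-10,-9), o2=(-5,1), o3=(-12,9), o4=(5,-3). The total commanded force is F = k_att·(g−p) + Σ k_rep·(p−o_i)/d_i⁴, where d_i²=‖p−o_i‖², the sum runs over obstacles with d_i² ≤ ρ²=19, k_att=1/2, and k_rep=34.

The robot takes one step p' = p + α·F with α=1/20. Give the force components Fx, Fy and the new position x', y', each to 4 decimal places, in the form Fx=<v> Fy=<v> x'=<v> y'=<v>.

F_att = 1/2·(g−p) = 1/2·(8,-1) = (4.0000,-0.5000)
o1: d²=194 > ρ²=19 → inactive
o2: d²=9 ≤ ρ²=19; F_rep = 34·(0,3)/9² = (0.0000,1.2593)
o3: d²=74 > ρ²=19 → inactive
o4: d²=149 > ρ²=19 → inactive
F = F_att + ΣF_rep = (4.0000,0.7593)
p' = p + 1/20·F = (-4.8000,4.0380)

Fx=4.0000 Fy=0.7593 x'=-4.8000 y'=4.0380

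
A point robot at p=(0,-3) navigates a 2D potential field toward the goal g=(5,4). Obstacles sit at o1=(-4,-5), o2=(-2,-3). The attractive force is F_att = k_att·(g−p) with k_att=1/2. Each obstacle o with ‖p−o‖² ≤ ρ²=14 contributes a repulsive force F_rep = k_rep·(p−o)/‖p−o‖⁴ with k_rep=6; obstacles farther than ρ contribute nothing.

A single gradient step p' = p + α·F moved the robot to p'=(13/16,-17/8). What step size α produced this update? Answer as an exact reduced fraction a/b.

α = 1/4

F_att = 1/2·(g−p) = 1/2·(5,7) = (2.5000,3.5000)
o1: d²=20 > ρ²=14 → inactive
o2: d²=4 ≤ ρ²=14; F_rep = 6·(2,0)/4² = (0.7500,0.0000)
F = F_att + ΣF_rep = (3.2500,3.5000)
Δp = p'−p = (0.8125,0.8750); α = Δx/Fx = (13/16) / (13/4) = 1/4
check: Δy/Fy = (7/8) / (7/2) = 1/4 ✓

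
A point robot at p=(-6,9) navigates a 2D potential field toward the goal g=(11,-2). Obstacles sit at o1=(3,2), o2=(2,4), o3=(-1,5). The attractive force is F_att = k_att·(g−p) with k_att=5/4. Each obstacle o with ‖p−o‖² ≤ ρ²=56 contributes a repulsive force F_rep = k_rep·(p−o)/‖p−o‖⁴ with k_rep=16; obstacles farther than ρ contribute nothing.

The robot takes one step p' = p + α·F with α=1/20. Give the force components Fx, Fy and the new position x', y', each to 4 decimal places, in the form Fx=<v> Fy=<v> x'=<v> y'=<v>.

F_att = 5/4·(g−p) = 5/4·(17,-11) = (21.2500,-13.7500)
o1: d²=130 > ρ²=56 → inactive
o2: d²=89 > ρ²=56 → inactive
o3: d²=41 ≤ ρ²=56; F_rep = 16·(-5,4)/41² = (-0.0476,0.0381)
F = F_att + ΣF_rep = (21.2024,-13.7119)
p' = p + 1/20·F = (-4.9399,8.3144)

Fx=21.2024 Fy=-13.7119 x'=-4.9399 y'=8.3144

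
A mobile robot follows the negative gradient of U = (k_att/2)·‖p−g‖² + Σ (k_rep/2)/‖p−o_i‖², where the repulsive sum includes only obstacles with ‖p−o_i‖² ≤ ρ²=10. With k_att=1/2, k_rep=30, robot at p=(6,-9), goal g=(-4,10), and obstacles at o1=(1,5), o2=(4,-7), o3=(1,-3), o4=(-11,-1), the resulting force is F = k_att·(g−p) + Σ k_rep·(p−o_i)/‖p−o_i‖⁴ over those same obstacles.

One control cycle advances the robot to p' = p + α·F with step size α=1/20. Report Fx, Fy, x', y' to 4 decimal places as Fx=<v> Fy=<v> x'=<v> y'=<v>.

F_att = 1/2·(g−p) = 1/2·(-10,19) = (-5.0000,9.5000)
o1: d²=221 > ρ²=10 → inactive
o2: d²=8 ≤ ρ²=10; F_rep = 30·(2,-2)/8² = (0.9375,-0.9375)
o3: d²=61 > ρ²=10 → inactive
o4: d²=353 > ρ²=10 → inactive
F = F_att + ΣF_rep = (-4.0625,8.5625)
p' = p + 1/20·F = (5.7969,-8.5719)

Fx=-4.0625 Fy=8.5625 x'=5.7969 y'=-8.5719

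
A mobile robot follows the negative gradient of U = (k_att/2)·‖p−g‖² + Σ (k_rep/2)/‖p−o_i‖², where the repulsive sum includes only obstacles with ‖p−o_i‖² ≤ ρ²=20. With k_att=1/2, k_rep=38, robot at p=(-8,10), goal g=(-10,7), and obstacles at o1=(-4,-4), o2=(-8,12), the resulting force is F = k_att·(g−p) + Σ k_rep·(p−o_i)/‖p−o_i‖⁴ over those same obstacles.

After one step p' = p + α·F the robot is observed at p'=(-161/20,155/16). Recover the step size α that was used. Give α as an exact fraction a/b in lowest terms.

F_att = 1/2·(g−p) = 1/2·(-2,-3) = (-1.0000,-1.5000)
o1: d²=212 > ρ²=20 → inactive
o2: d²=4 ≤ ρ²=20; F_rep = 38·(0,-2)/4² = (0.0000,-4.7500)
F = F_att + ΣF_rep = (-1.0000,-6.2500)
Δp = p'−p = (-0.0500,-0.3125); α = Δx/Fx = (-1/20) / (-1) = 1/20
check: Δy/Fy = (-5/16) / (-25/4) = 1/20 ✓

α = 1/20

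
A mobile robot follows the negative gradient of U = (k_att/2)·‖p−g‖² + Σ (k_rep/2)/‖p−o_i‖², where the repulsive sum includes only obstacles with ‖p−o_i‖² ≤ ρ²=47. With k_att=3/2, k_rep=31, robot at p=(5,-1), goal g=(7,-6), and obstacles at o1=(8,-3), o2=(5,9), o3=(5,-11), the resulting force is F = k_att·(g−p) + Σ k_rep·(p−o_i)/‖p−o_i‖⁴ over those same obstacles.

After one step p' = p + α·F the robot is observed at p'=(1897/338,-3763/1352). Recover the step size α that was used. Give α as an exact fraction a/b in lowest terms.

F_att = 3/2·(g−p) = 3/2·(2,-5) = (3.0000,-7.5000)
o1: d²=13 ≤ ρ²=47; F_rep = 31·(-3,2)/13² = (-0.5503,0.3669)
o2: d²=100 > ρ²=47 → inactive
o3: d²=100 > ρ²=47 → inactive
F = F_att + ΣF_rep = (2.4497,-7.1331)
Δp = p'−p = (0.6124,-1.7833); α = Δx/Fx = (207/338) / (414/169) = 1/4
check: Δy/Fy = (-2411/1352) / (-2411/338) = 1/4 ✓

α = 1/4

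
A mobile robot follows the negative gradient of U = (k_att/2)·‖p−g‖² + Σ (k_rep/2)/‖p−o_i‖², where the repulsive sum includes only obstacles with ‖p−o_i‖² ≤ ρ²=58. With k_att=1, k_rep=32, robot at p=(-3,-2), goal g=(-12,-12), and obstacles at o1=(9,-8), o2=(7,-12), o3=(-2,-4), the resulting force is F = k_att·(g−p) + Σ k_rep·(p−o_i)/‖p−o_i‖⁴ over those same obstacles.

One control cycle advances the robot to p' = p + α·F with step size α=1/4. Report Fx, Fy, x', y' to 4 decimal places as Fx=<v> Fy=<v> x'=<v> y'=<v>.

F_att = 1·(g−p) = 1·(-9,-10) = (-9.0000,-10.0000)
o1: d²=180 > ρ²=58 → inactive
o2: d²=200 > ρ²=58 → inactive
o3: d²=5 ≤ ρ²=58; F_rep = 32·(-1,2)/5² = (-1.2800,2.5600)
F = F_att + ΣF_rep = (-10.2800,-7.4400)
p' = p + 1/4·F = (-5.5700,-3.8600)

Fx=-10.2800 Fy=-7.4400 x'=-5.5700 y'=-3.8600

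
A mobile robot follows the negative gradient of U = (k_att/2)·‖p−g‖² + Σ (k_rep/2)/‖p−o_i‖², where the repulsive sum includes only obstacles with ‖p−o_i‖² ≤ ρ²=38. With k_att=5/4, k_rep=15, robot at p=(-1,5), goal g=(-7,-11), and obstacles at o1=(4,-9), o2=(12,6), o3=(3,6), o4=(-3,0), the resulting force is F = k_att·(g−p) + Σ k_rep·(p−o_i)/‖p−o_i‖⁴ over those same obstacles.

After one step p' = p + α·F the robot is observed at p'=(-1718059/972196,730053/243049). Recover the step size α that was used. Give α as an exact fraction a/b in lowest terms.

α = 1/10

F_att = 5/4·(g−p) = 5/4·(-6,-16) = (-7.5000,-20.0000)
o1: d²=221 > ρ²=38 → inactive
o2: d²=170 > ρ²=38 → inactive
o3: d²=17 ≤ ρ²=38; F_rep = 15·(-4,-1)/17² = (-0.2076,-0.0519)
o4: d²=29 ≤ ρ²=38; F_rep = 15·(2,5)/29² = (0.0357,0.0892)
F = F_att + ΣF_rep = (-7.6719,-19.9627)
Δp = p'−p = (-0.7672,-1.9963); α = Δx/Fx = (-745863/972196) / (-3729315/486098) = 1/10
check: Δy/Fy = (-485192/243049) / (-4851920/243049) = 1/10 ✓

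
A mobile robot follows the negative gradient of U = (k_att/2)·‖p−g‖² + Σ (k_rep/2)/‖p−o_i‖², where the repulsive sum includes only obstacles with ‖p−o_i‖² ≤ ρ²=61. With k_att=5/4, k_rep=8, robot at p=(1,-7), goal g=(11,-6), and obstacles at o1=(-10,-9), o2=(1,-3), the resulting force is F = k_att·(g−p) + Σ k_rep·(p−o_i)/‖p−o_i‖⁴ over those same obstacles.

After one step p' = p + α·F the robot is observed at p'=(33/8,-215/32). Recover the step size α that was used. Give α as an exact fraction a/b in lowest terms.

F_att = 5/4·(g−p) = 5/4·(10,1) = (12.5000,1.2500)
o1: d²=125 > ρ²=61 → inactive
o2: d²=16 ≤ ρ²=61; F_rep = 8·(0,-4)/16² = (0.0000,-0.1250)
F = F_att + ΣF_rep = (12.5000,1.1250)
Δp = p'−p = (3.1250,0.2812); α = Δx/Fx = (25/8) / (25/2) = 1/4
check: Δy/Fy = (9/32) / (9/8) = 1/4 ✓

α = 1/4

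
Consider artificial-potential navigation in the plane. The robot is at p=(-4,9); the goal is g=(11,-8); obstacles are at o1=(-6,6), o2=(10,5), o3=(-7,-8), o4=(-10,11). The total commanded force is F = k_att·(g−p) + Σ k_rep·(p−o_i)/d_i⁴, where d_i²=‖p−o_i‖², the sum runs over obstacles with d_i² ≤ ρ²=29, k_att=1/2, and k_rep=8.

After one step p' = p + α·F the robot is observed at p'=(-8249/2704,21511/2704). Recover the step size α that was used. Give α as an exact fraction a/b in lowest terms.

α = 1/8

F_att = 1/2·(g−p) = 1/2·(15,-17) = (7.5000,-8.5000)
o1: d²=13 ≤ ρ²=29; F_rep = 8·(2,3)/13² = (0.0947,0.1420)
o2: d²=212 > ρ²=29 → inactive
o3: d²=298 > ρ²=29 → inactive
o4: d²=40 > ρ²=29 → inactive
F = F_att + ΣF_rep = (7.5947,-8.3580)
Δp = p'−p = (0.9493,-1.0447); α = Δx/Fx = (2567/2704) / (2567/338) = 1/8
check: Δy/Fy = (-2825/2704) / (-2825/338) = 1/8 ✓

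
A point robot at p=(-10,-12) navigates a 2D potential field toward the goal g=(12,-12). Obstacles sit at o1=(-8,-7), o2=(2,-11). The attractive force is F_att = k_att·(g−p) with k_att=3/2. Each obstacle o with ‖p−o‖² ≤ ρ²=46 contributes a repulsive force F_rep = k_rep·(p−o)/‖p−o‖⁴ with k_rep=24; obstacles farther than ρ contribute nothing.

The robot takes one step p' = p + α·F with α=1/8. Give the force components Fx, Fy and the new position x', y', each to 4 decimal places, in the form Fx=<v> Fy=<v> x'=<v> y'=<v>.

F_att = 3/2·(g−p) = 3/2·(22,0) = (33.0000,0.0000)
o1: d²=29 ≤ ρ²=46; F_rep = 24·(-2,-5)/29² = (-0.0571,-0.1427)
o2: d²=145 > ρ²=46 → inactive
F = F_att + ΣF_rep = (32.9429,-0.1427)
p' = p + 1/8·F = (-5.8821,-12.0178)

Fx=32.9429 Fy=-0.1427 x'=-5.8821 y'=-12.0178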